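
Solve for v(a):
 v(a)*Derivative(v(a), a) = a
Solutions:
 v(a) = -sqrt(C1 + a^2)
 v(a) = sqrt(C1 + a^2)


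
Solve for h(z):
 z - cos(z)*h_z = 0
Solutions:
 h(z) = C1 + Integral(z/cos(z), z)


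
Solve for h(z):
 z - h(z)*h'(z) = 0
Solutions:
 h(z) = -sqrt(C1 + z^2)
 h(z) = sqrt(C1 + z^2)


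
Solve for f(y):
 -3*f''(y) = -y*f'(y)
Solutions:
 f(y) = C1 + C2*erfi(sqrt(6)*y/6)


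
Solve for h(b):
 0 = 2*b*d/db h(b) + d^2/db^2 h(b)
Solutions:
 h(b) = C1 + C2*erf(b)


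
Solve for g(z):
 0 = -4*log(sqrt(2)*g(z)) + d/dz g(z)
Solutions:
 -Integral(1/(2*log(_y) + log(2)), (_y, g(z)))/2 = C1 - z


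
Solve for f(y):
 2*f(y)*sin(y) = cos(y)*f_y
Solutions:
 f(y) = C1/cos(y)^2


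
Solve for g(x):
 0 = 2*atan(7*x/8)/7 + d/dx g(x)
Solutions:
 g(x) = C1 - 2*x*atan(7*x/8)/7 + 8*log(49*x^2 + 64)/49


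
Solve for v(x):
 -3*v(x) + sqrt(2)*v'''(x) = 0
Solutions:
 v(x) = C3*exp(2^(5/6)*3^(1/3)*x/2) + (C1*sin(6^(5/6)*x/4) + C2*cos(6^(5/6)*x/4))*exp(-2^(5/6)*3^(1/3)*x/4)


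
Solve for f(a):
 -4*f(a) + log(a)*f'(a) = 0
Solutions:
 f(a) = C1*exp(4*li(a))


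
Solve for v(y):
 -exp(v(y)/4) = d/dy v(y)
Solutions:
 v(y) = 4*log(1/(C1 + y)) + 8*log(2)


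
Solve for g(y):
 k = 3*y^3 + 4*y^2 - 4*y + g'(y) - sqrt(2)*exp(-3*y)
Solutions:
 g(y) = C1 + k*y - 3*y^4/4 - 4*y^3/3 + 2*y^2 - sqrt(2)*exp(-3*y)/3


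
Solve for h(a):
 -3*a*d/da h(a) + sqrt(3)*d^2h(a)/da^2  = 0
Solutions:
 h(a) = C1 + C2*erfi(sqrt(2)*3^(1/4)*a/2)


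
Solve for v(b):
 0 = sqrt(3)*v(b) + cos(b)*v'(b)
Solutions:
 v(b) = C1*(sin(b) - 1)^(sqrt(3)/2)/(sin(b) + 1)^(sqrt(3)/2)


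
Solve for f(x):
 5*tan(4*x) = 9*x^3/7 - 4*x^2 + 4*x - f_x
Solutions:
 f(x) = C1 + 9*x^4/28 - 4*x^3/3 + 2*x^2 + 5*log(cos(4*x))/4


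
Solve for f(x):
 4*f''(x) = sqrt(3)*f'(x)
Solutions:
 f(x) = C1 + C2*exp(sqrt(3)*x/4)


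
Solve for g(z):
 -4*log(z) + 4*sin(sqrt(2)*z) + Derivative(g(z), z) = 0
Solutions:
 g(z) = C1 + 4*z*log(z) - 4*z + 2*sqrt(2)*cos(sqrt(2)*z)


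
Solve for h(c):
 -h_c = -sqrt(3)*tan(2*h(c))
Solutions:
 h(c) = -asin(C1*exp(2*sqrt(3)*c))/2 + pi/2
 h(c) = asin(C1*exp(2*sqrt(3)*c))/2


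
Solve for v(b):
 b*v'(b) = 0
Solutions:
 v(b) = C1


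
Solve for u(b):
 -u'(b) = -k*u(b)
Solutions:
 u(b) = C1*exp(b*k)


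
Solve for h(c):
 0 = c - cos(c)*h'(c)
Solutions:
 h(c) = C1 + Integral(c/cos(c), c)


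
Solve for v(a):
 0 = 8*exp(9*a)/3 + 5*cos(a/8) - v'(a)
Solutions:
 v(a) = C1 + 8*exp(9*a)/27 + 40*sin(a/8)


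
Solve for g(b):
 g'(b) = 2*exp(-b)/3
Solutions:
 g(b) = C1 - 2*exp(-b)/3


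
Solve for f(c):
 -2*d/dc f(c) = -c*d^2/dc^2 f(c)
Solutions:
 f(c) = C1 + C2*c^3


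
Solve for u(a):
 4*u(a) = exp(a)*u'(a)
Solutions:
 u(a) = C1*exp(-4*exp(-a))


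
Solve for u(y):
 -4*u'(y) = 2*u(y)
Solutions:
 u(y) = C1*exp(-y/2)


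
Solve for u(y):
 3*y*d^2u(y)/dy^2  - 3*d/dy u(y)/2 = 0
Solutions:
 u(y) = C1 + C2*y^(3/2)


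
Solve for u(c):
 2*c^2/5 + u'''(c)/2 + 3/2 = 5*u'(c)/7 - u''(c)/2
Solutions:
 u(c) = C1 + C2*exp(c*(-7 + sqrt(329))/14) + C3*exp(-c*(7 + sqrt(329))/14) + 14*c^3/75 + 49*c^2/125 + 4291*c/1250


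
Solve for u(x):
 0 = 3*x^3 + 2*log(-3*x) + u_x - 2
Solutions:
 u(x) = C1 - 3*x^4/4 - 2*x*log(-x) + 2*x*(2 - log(3))


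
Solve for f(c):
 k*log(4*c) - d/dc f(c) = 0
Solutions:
 f(c) = C1 + c*k*log(c) - c*k + c*k*log(4)


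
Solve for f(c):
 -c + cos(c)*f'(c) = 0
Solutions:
 f(c) = C1 + Integral(c/cos(c), c)


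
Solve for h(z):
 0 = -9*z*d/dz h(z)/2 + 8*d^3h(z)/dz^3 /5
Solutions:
 h(z) = C1 + Integral(C2*airyai(2^(2/3)*45^(1/3)*z/4) + C3*airybi(2^(2/3)*45^(1/3)*z/4), z)


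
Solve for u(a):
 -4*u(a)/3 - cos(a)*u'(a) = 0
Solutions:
 u(a) = C1*(sin(a) - 1)^(2/3)/(sin(a) + 1)^(2/3)


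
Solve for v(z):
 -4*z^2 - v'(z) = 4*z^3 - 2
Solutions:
 v(z) = C1 - z^4 - 4*z^3/3 + 2*z


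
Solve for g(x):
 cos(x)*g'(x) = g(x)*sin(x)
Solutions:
 g(x) = C1/cos(x)


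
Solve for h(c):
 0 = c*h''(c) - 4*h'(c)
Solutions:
 h(c) = C1 + C2*c^5


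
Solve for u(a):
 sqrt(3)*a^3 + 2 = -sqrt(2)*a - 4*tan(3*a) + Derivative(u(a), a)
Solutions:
 u(a) = C1 + sqrt(3)*a^4/4 + sqrt(2)*a^2/2 + 2*a - 4*log(cos(3*a))/3


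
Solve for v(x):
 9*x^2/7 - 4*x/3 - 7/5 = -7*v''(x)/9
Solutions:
 v(x) = C1 + C2*x - 27*x^4/196 + 2*x^3/7 + 9*x^2/10


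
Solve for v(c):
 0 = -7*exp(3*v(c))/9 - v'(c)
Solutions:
 v(c) = log(1/(C1 + 7*c))/3 + log(3)/3
 v(c) = log((-3^(1/3) - 3^(5/6)*I)*(1/(C1 + 7*c))^(1/3)/2)
 v(c) = log((-3^(1/3) + 3^(5/6)*I)*(1/(C1 + 7*c))^(1/3)/2)


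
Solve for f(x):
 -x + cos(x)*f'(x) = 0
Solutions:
 f(x) = C1 + Integral(x/cos(x), x)


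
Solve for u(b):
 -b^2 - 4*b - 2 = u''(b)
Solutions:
 u(b) = C1 + C2*b - b^4/12 - 2*b^3/3 - b^2


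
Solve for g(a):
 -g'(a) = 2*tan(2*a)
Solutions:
 g(a) = C1 + log(cos(2*a))


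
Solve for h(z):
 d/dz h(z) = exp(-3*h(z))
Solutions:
 h(z) = log(C1 + 3*z)/3
 h(z) = log((-3^(1/3) - 3^(5/6)*I)*(C1 + z)^(1/3)/2)
 h(z) = log((-3^(1/3) + 3^(5/6)*I)*(C1 + z)^(1/3)/2)


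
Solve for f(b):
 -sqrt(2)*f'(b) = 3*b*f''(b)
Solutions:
 f(b) = C1 + C2*b^(1 - sqrt(2)/3)


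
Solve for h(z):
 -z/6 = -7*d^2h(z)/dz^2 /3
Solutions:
 h(z) = C1 + C2*z + z^3/84


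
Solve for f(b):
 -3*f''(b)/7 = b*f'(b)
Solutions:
 f(b) = C1 + C2*erf(sqrt(42)*b/6)


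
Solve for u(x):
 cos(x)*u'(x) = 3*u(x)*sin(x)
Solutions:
 u(x) = C1/cos(x)^3


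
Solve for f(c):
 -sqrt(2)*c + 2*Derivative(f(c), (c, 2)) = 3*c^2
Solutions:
 f(c) = C1 + C2*c + c^4/8 + sqrt(2)*c^3/12


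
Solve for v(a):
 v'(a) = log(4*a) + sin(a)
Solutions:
 v(a) = C1 + a*log(a) - a + 2*a*log(2) - cos(a)


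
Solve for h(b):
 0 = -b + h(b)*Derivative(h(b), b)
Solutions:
 h(b) = -sqrt(C1 + b^2)
 h(b) = sqrt(C1 + b^2)


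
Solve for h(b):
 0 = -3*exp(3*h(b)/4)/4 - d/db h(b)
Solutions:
 h(b) = 4*log(1/(C1 + 9*b))/3 + 16*log(2)/3
 h(b) = 4*log(2^(1/3)*(-3^(2/3)/3 - 3^(1/6)*I)*(1/(C1 + 3*b))^(1/3))
 h(b) = 4*log(2^(1/3)*(-3^(2/3)/3 + 3^(1/6)*I)*(1/(C1 + 3*b))^(1/3))


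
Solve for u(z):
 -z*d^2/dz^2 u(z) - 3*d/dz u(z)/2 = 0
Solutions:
 u(z) = C1 + C2/sqrt(z)


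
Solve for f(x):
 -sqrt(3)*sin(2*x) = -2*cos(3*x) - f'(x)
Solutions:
 f(x) = C1 - 2*sin(3*x)/3 - sqrt(3)*cos(2*x)/2


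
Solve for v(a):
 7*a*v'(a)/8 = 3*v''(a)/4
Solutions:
 v(a) = C1 + C2*erfi(sqrt(21)*a/6)


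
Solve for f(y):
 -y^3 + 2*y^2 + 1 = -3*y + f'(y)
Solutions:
 f(y) = C1 - y^4/4 + 2*y^3/3 + 3*y^2/2 + y


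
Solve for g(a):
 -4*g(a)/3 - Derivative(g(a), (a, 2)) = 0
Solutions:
 g(a) = C1*sin(2*sqrt(3)*a/3) + C2*cos(2*sqrt(3)*a/3)


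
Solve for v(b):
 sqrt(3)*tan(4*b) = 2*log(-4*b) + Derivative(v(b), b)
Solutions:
 v(b) = C1 - 2*b*log(-b) - 4*b*log(2) + 2*b - sqrt(3)*log(cos(4*b))/4


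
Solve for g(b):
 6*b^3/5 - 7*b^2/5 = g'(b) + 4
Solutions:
 g(b) = C1 + 3*b^4/10 - 7*b^3/15 - 4*b


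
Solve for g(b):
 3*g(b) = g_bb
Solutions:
 g(b) = C1*exp(-sqrt(3)*b) + C2*exp(sqrt(3)*b)


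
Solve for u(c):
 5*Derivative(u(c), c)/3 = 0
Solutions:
 u(c) = C1


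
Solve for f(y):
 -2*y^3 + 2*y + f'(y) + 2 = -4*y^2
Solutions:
 f(y) = C1 + y^4/2 - 4*y^3/3 - y^2 - 2*y


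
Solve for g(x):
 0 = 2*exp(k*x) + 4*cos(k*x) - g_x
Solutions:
 g(x) = C1 + 2*exp(k*x)/k + 4*sin(k*x)/k


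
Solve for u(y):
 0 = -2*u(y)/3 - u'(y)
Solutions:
 u(y) = C1*exp(-2*y/3)


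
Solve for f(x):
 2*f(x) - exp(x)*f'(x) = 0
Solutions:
 f(x) = C1*exp(-2*exp(-x))


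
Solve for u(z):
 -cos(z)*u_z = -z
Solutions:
 u(z) = C1 + Integral(z/cos(z), z)


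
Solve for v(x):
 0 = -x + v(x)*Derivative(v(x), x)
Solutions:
 v(x) = -sqrt(C1 + x^2)
 v(x) = sqrt(C1 + x^2)


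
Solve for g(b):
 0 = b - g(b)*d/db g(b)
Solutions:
 g(b) = -sqrt(C1 + b^2)
 g(b) = sqrt(C1 + b^2)


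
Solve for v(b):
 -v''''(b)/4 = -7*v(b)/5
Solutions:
 v(b) = C1*exp(-sqrt(2)*5^(3/4)*7^(1/4)*b/5) + C2*exp(sqrt(2)*5^(3/4)*7^(1/4)*b/5) + C3*sin(sqrt(2)*5^(3/4)*7^(1/4)*b/5) + C4*cos(sqrt(2)*5^(3/4)*7^(1/4)*b/5)


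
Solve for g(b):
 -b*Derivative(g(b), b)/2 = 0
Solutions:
 g(b) = C1


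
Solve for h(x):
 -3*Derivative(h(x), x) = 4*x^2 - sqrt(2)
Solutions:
 h(x) = C1 - 4*x^3/9 + sqrt(2)*x/3


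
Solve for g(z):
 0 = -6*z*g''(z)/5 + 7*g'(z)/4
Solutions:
 g(z) = C1 + C2*z^(59/24)


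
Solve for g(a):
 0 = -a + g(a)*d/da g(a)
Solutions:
 g(a) = -sqrt(C1 + a^2)
 g(a) = sqrt(C1 + a^2)


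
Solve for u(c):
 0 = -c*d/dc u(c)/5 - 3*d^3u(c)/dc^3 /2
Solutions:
 u(c) = C1 + Integral(C2*airyai(-15^(2/3)*2^(1/3)*c/15) + C3*airybi(-15^(2/3)*2^(1/3)*c/15), c)


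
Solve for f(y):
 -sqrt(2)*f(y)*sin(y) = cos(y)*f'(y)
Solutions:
 f(y) = C1*cos(y)^(sqrt(2))


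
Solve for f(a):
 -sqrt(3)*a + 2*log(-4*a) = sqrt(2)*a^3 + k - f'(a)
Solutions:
 f(a) = C1 + sqrt(2)*a^4/4 + sqrt(3)*a^2/2 + a*(k - 4*log(2) + 2) - 2*a*log(-a)


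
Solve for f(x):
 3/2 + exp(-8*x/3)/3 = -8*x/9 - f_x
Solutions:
 f(x) = C1 - 4*x^2/9 - 3*x/2 + exp(-8*x/3)/8


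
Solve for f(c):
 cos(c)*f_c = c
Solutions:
 f(c) = C1 + Integral(c/cos(c), c)


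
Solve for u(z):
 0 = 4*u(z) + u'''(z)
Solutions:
 u(z) = C3*exp(-2^(2/3)*z) + (C1*sin(2^(2/3)*sqrt(3)*z/2) + C2*cos(2^(2/3)*sqrt(3)*z/2))*exp(2^(2/3)*z/2)


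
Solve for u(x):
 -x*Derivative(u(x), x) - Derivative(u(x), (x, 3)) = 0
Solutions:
 u(x) = C1 + Integral(C2*airyai(-x) + C3*airybi(-x), x)


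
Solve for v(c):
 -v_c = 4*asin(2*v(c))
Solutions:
 Integral(1/asin(2*_y), (_y, v(c))) = C1 - 4*c


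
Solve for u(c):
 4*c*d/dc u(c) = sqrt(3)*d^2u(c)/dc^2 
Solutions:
 u(c) = C1 + C2*erfi(sqrt(2)*3^(3/4)*c/3)


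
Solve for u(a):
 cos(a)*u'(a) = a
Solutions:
 u(a) = C1 + Integral(a/cos(a), a)


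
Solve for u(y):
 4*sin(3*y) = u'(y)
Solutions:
 u(y) = C1 - 4*cos(3*y)/3


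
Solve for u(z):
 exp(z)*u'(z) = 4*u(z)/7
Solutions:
 u(z) = C1*exp(-4*exp(-z)/7)


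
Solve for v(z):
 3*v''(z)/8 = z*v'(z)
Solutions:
 v(z) = C1 + C2*erfi(2*sqrt(3)*z/3)


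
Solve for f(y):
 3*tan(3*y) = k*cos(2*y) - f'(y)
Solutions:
 f(y) = C1 + k*sin(2*y)/2 + log(cos(3*y))


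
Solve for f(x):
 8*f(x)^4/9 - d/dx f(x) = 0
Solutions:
 f(x) = 3^(1/3)*(-1/(C1 + 8*x))^(1/3)
 f(x) = (-1/(C1 + 8*x))^(1/3)*(-3^(1/3) - 3^(5/6)*I)/2
 f(x) = (-1/(C1 + 8*x))^(1/3)*(-3^(1/3) + 3^(5/6)*I)/2


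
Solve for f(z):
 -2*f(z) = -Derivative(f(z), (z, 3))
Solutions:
 f(z) = C3*exp(2^(1/3)*z) + (C1*sin(2^(1/3)*sqrt(3)*z/2) + C2*cos(2^(1/3)*sqrt(3)*z/2))*exp(-2^(1/3)*z/2)


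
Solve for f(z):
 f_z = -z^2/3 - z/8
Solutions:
 f(z) = C1 - z^3/9 - z^2/16


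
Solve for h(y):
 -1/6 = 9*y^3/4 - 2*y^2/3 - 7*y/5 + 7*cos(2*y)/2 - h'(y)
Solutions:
 h(y) = C1 + 9*y^4/16 - 2*y^3/9 - 7*y^2/10 + y/6 + 7*sin(2*y)/4


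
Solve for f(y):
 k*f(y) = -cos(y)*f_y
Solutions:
 f(y) = C1*exp(k*(log(sin(y) - 1) - log(sin(y) + 1))/2)


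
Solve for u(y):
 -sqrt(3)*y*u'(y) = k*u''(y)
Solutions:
 u(y) = C1 + C2*sqrt(k)*erf(sqrt(2)*3^(1/4)*y*sqrt(1/k)/2)


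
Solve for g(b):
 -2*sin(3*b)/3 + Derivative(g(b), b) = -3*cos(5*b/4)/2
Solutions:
 g(b) = C1 - 6*sin(5*b/4)/5 - 2*cos(3*b)/9


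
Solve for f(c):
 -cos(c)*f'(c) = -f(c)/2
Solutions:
 f(c) = C1*(sin(c) + 1)^(1/4)/(sin(c) - 1)^(1/4)


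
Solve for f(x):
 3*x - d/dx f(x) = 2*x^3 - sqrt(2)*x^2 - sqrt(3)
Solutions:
 f(x) = C1 - x^4/2 + sqrt(2)*x^3/3 + 3*x^2/2 + sqrt(3)*x


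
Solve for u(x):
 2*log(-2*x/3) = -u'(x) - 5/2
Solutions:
 u(x) = C1 - 2*x*log(-x) + x*(-2*log(2) - 1/2 + 2*log(3))


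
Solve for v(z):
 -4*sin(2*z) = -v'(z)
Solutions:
 v(z) = C1 - 2*cos(2*z)


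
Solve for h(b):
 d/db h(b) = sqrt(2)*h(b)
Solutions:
 h(b) = C1*exp(sqrt(2)*b)


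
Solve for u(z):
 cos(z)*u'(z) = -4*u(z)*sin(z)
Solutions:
 u(z) = C1*cos(z)^4


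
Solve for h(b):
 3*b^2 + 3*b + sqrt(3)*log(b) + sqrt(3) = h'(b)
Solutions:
 h(b) = C1 + b^3 + 3*b^2/2 + sqrt(3)*b*log(b)


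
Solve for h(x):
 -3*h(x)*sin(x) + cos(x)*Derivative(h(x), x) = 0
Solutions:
 h(x) = C1/cos(x)^3


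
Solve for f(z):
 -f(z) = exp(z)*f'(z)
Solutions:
 f(z) = C1*exp(exp(-z))


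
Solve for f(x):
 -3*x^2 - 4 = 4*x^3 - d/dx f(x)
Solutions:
 f(x) = C1 + x^4 + x^3 + 4*x


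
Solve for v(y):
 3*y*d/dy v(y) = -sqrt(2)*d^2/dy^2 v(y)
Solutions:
 v(y) = C1 + C2*erf(2^(1/4)*sqrt(3)*y/2)


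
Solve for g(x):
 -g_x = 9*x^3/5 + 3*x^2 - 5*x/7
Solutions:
 g(x) = C1 - 9*x^4/20 - x^3 + 5*x^2/14


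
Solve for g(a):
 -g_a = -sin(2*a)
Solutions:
 g(a) = C1 - cos(2*a)/2


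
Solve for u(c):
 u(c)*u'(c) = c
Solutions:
 u(c) = -sqrt(C1 + c^2)
 u(c) = sqrt(C1 + c^2)


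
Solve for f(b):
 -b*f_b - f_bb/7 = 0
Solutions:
 f(b) = C1 + C2*erf(sqrt(14)*b/2)


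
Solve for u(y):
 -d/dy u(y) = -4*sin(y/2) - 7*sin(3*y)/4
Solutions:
 u(y) = C1 - 8*cos(y/2) - 7*cos(3*y)/12


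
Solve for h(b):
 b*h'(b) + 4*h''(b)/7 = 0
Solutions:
 h(b) = C1 + C2*erf(sqrt(14)*b/4)


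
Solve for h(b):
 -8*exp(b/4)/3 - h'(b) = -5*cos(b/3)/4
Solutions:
 h(b) = C1 - 32*exp(b/4)/3 + 15*sin(b/3)/4


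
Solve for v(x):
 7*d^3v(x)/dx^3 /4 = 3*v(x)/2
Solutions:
 v(x) = C3*exp(6^(1/3)*7^(2/3)*x/7) + (C1*sin(2^(1/3)*3^(5/6)*7^(2/3)*x/14) + C2*cos(2^(1/3)*3^(5/6)*7^(2/3)*x/14))*exp(-6^(1/3)*7^(2/3)*x/14)


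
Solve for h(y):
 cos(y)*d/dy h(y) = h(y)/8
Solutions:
 h(y) = C1*(sin(y) + 1)^(1/16)/(sin(y) - 1)^(1/16)


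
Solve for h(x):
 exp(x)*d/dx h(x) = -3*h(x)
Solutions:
 h(x) = C1*exp(3*exp(-x))


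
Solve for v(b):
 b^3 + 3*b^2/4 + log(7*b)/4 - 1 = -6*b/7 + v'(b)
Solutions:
 v(b) = C1 + b^4/4 + b^3/4 + 3*b^2/7 + b*log(b)/4 - 5*b/4 + b*log(7)/4


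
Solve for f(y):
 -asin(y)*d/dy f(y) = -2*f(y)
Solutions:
 f(y) = C1*exp(2*Integral(1/asin(y), y))


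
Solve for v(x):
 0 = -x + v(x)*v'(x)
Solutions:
 v(x) = -sqrt(C1 + x^2)
 v(x) = sqrt(C1 + x^2)


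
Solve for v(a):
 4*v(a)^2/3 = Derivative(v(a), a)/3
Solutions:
 v(a) = -1/(C1 + 4*a)


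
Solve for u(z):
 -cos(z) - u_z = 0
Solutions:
 u(z) = C1 - sin(z)


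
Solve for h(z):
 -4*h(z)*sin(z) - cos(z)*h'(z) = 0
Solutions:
 h(z) = C1*cos(z)^4


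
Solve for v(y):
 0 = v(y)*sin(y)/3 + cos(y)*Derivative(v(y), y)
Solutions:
 v(y) = C1*cos(y)^(1/3)


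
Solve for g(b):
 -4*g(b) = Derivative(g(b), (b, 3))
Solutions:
 g(b) = C3*exp(-2^(2/3)*b) + (C1*sin(2^(2/3)*sqrt(3)*b/2) + C2*cos(2^(2/3)*sqrt(3)*b/2))*exp(2^(2/3)*b/2)


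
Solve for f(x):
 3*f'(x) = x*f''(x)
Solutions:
 f(x) = C1 + C2*x^4


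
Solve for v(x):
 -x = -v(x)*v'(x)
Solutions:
 v(x) = -sqrt(C1 + x^2)
 v(x) = sqrt(C1 + x^2)


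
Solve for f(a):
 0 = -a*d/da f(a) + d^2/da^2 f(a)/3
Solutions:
 f(a) = C1 + C2*erfi(sqrt(6)*a/2)


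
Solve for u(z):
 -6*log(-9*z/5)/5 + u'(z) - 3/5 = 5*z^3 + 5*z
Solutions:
 u(z) = C1 + 5*z^4/4 + 5*z^2/2 + 6*z*log(-z)/5 + 3*z*(-2*log(5) - 1 + 4*log(3))/5


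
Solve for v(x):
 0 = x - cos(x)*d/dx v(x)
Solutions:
 v(x) = C1 + Integral(x/cos(x), x)


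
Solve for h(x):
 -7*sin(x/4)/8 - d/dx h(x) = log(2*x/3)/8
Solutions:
 h(x) = C1 - x*log(x)/8 - x*log(2)/8 + x/8 + x*log(3)/8 + 7*cos(x/4)/2


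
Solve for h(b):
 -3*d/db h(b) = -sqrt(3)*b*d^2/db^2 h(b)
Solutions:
 h(b) = C1 + C2*b^(1 + sqrt(3))


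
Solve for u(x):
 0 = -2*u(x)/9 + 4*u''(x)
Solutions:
 u(x) = C1*exp(-sqrt(2)*x/6) + C2*exp(sqrt(2)*x/6)


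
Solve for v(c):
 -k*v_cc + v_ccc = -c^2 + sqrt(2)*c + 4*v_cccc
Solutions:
 v(c) = C1 + C2*c + C3*exp(c*(1 - sqrt(1 - 16*k))/8) + C4*exp(c*(sqrt(1 - 16*k) + 1)/8) + c^4/(12*k) + c^3*(-sqrt(2) + 2/k)/(6*k) + c^2*(-4 - sqrt(2)/2 + 1/k)/k^2


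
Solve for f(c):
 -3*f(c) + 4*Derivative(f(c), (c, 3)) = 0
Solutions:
 f(c) = C3*exp(6^(1/3)*c/2) + (C1*sin(2^(1/3)*3^(5/6)*c/4) + C2*cos(2^(1/3)*3^(5/6)*c/4))*exp(-6^(1/3)*c/4)


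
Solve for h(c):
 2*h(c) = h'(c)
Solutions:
 h(c) = C1*exp(2*c)


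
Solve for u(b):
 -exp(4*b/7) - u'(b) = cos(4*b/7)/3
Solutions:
 u(b) = C1 - 7*exp(4*b/7)/4 - 7*sin(4*b/7)/12


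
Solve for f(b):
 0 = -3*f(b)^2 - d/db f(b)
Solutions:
 f(b) = 1/(C1 + 3*b)


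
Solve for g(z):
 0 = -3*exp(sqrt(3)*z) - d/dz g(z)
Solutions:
 g(z) = C1 - sqrt(3)*exp(sqrt(3)*z)


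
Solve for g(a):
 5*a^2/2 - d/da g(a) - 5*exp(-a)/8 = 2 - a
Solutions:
 g(a) = C1 + 5*a^3/6 + a^2/2 - 2*a + 5*exp(-a)/8


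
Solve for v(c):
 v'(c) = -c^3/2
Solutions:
 v(c) = C1 - c^4/8


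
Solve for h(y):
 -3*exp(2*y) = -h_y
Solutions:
 h(y) = C1 + 3*exp(2*y)/2


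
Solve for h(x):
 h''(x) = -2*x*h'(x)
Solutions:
 h(x) = C1 + C2*erf(x)


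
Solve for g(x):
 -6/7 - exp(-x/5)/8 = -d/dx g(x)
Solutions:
 g(x) = C1 + 6*x/7 - 5*exp(-x/5)/8


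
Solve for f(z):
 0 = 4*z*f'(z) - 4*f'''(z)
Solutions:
 f(z) = C1 + Integral(C2*airyai(z) + C3*airybi(z), z)


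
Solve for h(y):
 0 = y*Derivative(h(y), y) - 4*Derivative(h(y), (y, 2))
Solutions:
 h(y) = C1 + C2*erfi(sqrt(2)*y/4)


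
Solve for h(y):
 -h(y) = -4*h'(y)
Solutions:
 h(y) = C1*exp(y/4)


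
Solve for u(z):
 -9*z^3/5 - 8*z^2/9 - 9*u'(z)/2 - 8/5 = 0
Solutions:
 u(z) = C1 - z^4/10 - 16*z^3/243 - 16*z/45


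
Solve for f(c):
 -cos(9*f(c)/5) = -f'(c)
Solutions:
 -c - 5*log(sin(9*f(c)/5) - 1)/18 + 5*log(sin(9*f(c)/5) + 1)/18 = C1


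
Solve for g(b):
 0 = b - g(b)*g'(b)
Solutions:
 g(b) = -sqrt(C1 + b^2)
 g(b) = sqrt(C1 + b^2)


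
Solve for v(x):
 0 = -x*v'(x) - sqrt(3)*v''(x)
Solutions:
 v(x) = C1 + C2*erf(sqrt(2)*3^(3/4)*x/6)


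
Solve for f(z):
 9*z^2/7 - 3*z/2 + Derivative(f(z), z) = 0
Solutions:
 f(z) = C1 - 3*z^3/7 + 3*z^2/4


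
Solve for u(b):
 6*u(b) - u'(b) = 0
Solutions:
 u(b) = C1*exp(6*b)


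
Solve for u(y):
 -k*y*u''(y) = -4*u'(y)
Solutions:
 u(y) = C1 + y^(((re(k) + 4)*re(k) + im(k)^2)/(re(k)^2 + im(k)^2))*(C2*sin(4*log(y)*Abs(im(k))/(re(k)^2 + im(k)^2)) + C3*cos(4*log(y)*im(k)/(re(k)^2 + im(k)^2)))


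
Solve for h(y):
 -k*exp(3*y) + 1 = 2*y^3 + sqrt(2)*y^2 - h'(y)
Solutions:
 h(y) = C1 + k*exp(3*y)/3 + y^4/2 + sqrt(2)*y^3/3 - y


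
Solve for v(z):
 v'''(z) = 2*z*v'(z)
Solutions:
 v(z) = C1 + Integral(C2*airyai(2^(1/3)*z) + C3*airybi(2^(1/3)*z), z)


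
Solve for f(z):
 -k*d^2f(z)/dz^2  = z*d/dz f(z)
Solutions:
 f(z) = C1 + C2*sqrt(k)*erf(sqrt(2)*z*sqrt(1/k)/2)


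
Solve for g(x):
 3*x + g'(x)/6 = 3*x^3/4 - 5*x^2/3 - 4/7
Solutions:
 g(x) = C1 + 9*x^4/8 - 10*x^3/3 - 9*x^2 - 24*x/7


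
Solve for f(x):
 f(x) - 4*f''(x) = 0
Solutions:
 f(x) = C1*exp(-x/2) + C2*exp(x/2)


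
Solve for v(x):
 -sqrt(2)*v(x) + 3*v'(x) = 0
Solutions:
 v(x) = C1*exp(sqrt(2)*x/3)


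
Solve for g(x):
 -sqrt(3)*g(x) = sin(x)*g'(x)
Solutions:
 g(x) = C1*(cos(x) + 1)^(sqrt(3)/2)/(cos(x) - 1)^(sqrt(3)/2)


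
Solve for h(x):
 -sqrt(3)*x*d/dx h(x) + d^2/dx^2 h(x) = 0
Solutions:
 h(x) = C1 + C2*erfi(sqrt(2)*3^(1/4)*x/2)


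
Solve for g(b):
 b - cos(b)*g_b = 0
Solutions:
 g(b) = C1 + Integral(b/cos(b), b)


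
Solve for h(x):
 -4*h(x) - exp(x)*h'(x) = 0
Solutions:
 h(x) = C1*exp(4*exp(-x))


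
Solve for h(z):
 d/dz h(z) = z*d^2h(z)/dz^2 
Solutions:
 h(z) = C1 + C2*z^2


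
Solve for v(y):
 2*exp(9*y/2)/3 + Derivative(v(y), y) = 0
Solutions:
 v(y) = C1 - 4*exp(9*y/2)/27


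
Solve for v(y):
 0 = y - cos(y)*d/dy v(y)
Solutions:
 v(y) = C1 + Integral(y/cos(y), y)


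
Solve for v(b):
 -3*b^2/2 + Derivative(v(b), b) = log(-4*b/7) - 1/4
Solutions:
 v(b) = C1 + b^3/2 + b*log(-b) + b*(-log(7) - 5/4 + 2*log(2))


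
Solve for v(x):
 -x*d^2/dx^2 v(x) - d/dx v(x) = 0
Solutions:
 v(x) = C1 + C2*log(x)


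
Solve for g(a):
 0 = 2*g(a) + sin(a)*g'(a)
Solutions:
 g(a) = C1*(cos(a) + 1)/(cos(a) - 1)


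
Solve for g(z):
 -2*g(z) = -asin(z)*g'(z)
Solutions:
 g(z) = C1*exp(2*Integral(1/asin(z), z))


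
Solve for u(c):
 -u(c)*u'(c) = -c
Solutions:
 u(c) = -sqrt(C1 + c^2)
 u(c) = sqrt(C1 + c^2)


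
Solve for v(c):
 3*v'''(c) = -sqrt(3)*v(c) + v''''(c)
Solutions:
 v(c) = C1*exp(c*(-sqrt(3)*sqrt(-16*2^(1/3)*3^(5/6)/(-27*sqrt(3) + sqrt(256*sqrt(3) + 2187))^(1/3) + 2*6^(2/3)*(-27*sqrt(3) + sqrt(256*sqrt(3) + 2187))^(1/3) + 27) + 9)/12)*sin(sqrt(6)*c*sqrt(-27 - 8*2^(1/3)*3^(5/6)/(-27*sqrt(3) + sqrt(256*sqrt(3) + 2187))^(1/3) + 6^(2/3)*(-27*sqrt(3) + sqrt(256*sqrt(3) + 2187))^(1/3) + 81*sqrt(3)/sqrt(-16*2^(1/3)*3^(5/6)/(-27*sqrt(3) + sqrt(256*sqrt(3) + 2187))^(1/3) + 2*6^(2/3)*(-27*sqrt(3) + sqrt(256*sqrt(3) + 2187))^(1/3) + 27))/12) + C2*exp(c*(-sqrt(3)*sqrt(-16*2^(1/3)*3^(5/6)/(-27*sqrt(3) + sqrt(256*sqrt(3) + 2187))^(1/3) + 2*6^(2/3)*(-27*sqrt(3) + sqrt(256*sqrt(3) + 2187))^(1/3) + 27) + 9)/12)*cos(sqrt(6)*c*sqrt(-27 - 8*2^(1/3)*3^(5/6)/(-27*sqrt(3) + sqrt(256*sqrt(3) + 2187))^(1/3) + 6^(2/3)*(-27*sqrt(3) + sqrt(256*sqrt(3) + 2187))^(1/3) + 81*sqrt(3)/sqrt(-16*2^(1/3)*3^(5/6)/(-27*sqrt(3) + sqrt(256*sqrt(3) + 2187))^(1/3) + 2*6^(2/3)*(-27*sqrt(3) + sqrt(256*sqrt(3) + 2187))^(1/3) + 27))/12) + C3*exp(c*(sqrt(3)*sqrt(-16*2^(1/3)*3^(5/6)/(-27*sqrt(3) + sqrt(256*sqrt(3) + 2187))^(1/3) + 2*6^(2/3)*(-27*sqrt(3) + sqrt(256*sqrt(3) + 2187))^(1/3) + 27) + 9 + sqrt(6)*sqrt(-6^(2/3)*(-27*sqrt(3) + sqrt(256*sqrt(3) + 2187))^(1/3) + 8*2^(1/3)*3^(5/6)/(-27*sqrt(3) + sqrt(256*sqrt(3) + 2187))^(1/3) + 27 + 81*sqrt(3)/sqrt(-16*2^(1/3)*3^(5/6)/(-27*sqrt(3) + sqrt(256*sqrt(3) + 2187))^(1/3) + 2*6^(2/3)*(-27*sqrt(3) + sqrt(256*sqrt(3) + 2187))^(1/3) + 27)))/12) + C4*exp(c*(-sqrt(6)*sqrt(-6^(2/3)*(-27*sqrt(3) + sqrt(256*sqrt(3) + 2187))^(1/3) + 8*2^(1/3)*3^(5/6)/(-27*sqrt(3) + sqrt(256*sqrt(3) + 2187))^(1/3) + 27 + 81*sqrt(3)/sqrt(-16*2^(1/3)*3^(5/6)/(-27*sqrt(3) + sqrt(256*sqrt(3) + 2187))^(1/3) + 2*6^(2/3)*(-27*sqrt(3) + sqrt(256*sqrt(3) + 2187))^(1/3) + 27)) + sqrt(3)*sqrt(-16*2^(1/3)*3^(5/6)/(-27*sqrt(3) + sqrt(256*sqrt(3) + 2187))^(1/3) + 2*6^(2/3)*(-27*sqrt(3) + sqrt(256*sqrt(3) + 2187))^(1/3) + 27) + 9)/12)


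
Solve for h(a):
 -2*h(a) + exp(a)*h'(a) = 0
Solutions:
 h(a) = C1*exp(-2*exp(-a))


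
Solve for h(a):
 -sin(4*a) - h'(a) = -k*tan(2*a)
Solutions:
 h(a) = C1 - k*log(cos(2*a))/2 + cos(4*a)/4


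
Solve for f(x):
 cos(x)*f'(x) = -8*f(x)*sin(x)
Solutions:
 f(x) = C1*cos(x)^8


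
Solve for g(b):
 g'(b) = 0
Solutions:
 g(b) = C1


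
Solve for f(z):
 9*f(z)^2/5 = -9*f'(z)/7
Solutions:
 f(z) = 5/(C1 + 7*z)


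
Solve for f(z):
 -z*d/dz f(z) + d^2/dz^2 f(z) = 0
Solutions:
 f(z) = C1 + C2*erfi(sqrt(2)*z/2)


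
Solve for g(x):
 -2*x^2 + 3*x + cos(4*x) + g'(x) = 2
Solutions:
 g(x) = C1 + 2*x^3/3 - 3*x^2/2 + 2*x - sin(4*x)/4


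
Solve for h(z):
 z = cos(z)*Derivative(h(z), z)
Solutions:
 h(z) = C1 + Integral(z/cos(z), z)


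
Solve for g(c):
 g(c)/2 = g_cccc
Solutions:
 g(c) = C1*exp(-2^(3/4)*c/2) + C2*exp(2^(3/4)*c/2) + C3*sin(2^(3/4)*c/2) + C4*cos(2^(3/4)*c/2)


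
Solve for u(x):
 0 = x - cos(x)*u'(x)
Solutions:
 u(x) = C1 + Integral(x/cos(x), x)


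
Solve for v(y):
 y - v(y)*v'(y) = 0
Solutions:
 v(y) = -sqrt(C1 + y^2)
 v(y) = sqrt(C1 + y^2)


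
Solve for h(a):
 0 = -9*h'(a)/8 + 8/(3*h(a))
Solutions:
 h(a) = -sqrt(C1 + 384*a)/9
 h(a) = sqrt(C1 + 384*a)/9


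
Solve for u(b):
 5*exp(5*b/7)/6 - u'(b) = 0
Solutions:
 u(b) = C1 + 7*exp(5*b/7)/6


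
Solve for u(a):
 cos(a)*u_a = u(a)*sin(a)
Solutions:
 u(a) = C1/cos(a)


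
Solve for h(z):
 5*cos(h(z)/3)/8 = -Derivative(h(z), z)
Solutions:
 5*z/8 - 3*log(sin(h(z)/3) - 1)/2 + 3*log(sin(h(z)/3) + 1)/2 = C1


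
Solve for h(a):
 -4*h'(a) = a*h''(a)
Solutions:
 h(a) = C1 + C2/a^3


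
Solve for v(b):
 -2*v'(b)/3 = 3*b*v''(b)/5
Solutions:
 v(b) = C1 + C2/b^(1/9)


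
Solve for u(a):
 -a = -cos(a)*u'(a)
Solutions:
 u(a) = C1 + Integral(a/cos(a), a)


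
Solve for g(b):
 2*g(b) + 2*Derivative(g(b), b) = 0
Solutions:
 g(b) = C1*exp(-b)


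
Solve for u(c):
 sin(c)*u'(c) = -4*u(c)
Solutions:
 u(c) = C1*(cos(c)^2 + 2*cos(c) + 1)/(cos(c)^2 - 2*cos(c) + 1)


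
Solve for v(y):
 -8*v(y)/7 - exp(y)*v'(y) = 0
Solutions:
 v(y) = C1*exp(8*exp(-y)/7)


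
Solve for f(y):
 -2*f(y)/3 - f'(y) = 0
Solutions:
 f(y) = C1*exp(-2*y/3)


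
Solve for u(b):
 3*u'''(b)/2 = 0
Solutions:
 u(b) = C1 + C2*b + C3*b^2


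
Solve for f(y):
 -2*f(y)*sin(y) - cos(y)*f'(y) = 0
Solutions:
 f(y) = C1*cos(y)^2


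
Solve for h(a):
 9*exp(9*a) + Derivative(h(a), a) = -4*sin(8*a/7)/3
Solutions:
 h(a) = C1 - exp(9*a) + 7*cos(8*a/7)/6


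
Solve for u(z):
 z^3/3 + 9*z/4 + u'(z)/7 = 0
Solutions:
 u(z) = C1 - 7*z^4/12 - 63*z^2/8


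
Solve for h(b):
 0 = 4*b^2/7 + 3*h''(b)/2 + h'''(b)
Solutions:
 h(b) = C1 + C2*b + C3*exp(-3*b/2) - 2*b^4/63 + 16*b^3/189 - 32*b^2/189


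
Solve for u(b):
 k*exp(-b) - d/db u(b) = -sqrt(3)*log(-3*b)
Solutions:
 u(b) = C1 + sqrt(3)*b*log(-b) + sqrt(3)*b*(-1 + log(3)) - k*exp(-b)


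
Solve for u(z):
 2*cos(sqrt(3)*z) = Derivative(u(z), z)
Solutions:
 u(z) = C1 + 2*sqrt(3)*sin(sqrt(3)*z)/3


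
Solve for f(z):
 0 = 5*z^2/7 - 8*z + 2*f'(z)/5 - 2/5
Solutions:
 f(z) = C1 - 25*z^3/42 + 10*z^2 + z


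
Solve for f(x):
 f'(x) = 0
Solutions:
 f(x) = C1


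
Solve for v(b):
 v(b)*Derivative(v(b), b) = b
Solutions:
 v(b) = -sqrt(C1 + b^2)
 v(b) = sqrt(C1 + b^2)


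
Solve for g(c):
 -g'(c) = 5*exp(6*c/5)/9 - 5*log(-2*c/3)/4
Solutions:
 g(c) = C1 + 5*c*log(-c)/4 + 5*c*(-log(3) - 1 + log(2))/4 - 25*exp(6*c/5)/54


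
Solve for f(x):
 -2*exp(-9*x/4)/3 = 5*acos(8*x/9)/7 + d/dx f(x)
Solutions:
 f(x) = C1 - 5*x*acos(8*x/9)/7 + 5*sqrt(81 - 64*x^2)/56 + 8*exp(-9*x/4)/27


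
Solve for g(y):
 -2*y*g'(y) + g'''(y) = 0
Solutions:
 g(y) = C1 + Integral(C2*airyai(2^(1/3)*y) + C3*airybi(2^(1/3)*y), y)


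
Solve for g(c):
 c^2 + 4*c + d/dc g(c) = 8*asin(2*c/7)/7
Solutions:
 g(c) = C1 - c^3/3 - 2*c^2 + 8*c*asin(2*c/7)/7 + 4*sqrt(49 - 4*c^2)/7


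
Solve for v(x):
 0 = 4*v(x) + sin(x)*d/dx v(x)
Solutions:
 v(x) = C1*(cos(x)^2 + 2*cos(x) + 1)/(cos(x)^2 - 2*cos(x) + 1)


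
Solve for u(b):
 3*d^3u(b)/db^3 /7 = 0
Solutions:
 u(b) = C1 + C2*b + C3*b^2


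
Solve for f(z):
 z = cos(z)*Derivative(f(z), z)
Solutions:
 f(z) = C1 + Integral(z/cos(z), z)


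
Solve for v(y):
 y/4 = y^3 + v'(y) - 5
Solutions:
 v(y) = C1 - y^4/4 + y^2/8 + 5*y


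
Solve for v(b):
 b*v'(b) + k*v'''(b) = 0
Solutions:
 v(b) = C1 + Integral(C2*airyai(b*(-1/k)^(1/3)) + C3*airybi(b*(-1/k)^(1/3)), b)


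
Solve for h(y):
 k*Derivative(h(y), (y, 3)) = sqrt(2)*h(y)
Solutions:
 h(y) = C1*exp(2^(1/6)*y*(1/k)^(1/3)) + C2*exp(2^(1/6)*y*(-1 + sqrt(3)*I)*(1/k)^(1/3)/2) + C3*exp(-2^(1/6)*y*(1 + sqrt(3)*I)*(1/k)^(1/3)/2)


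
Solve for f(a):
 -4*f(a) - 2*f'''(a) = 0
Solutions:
 f(a) = C3*exp(-2^(1/3)*a) + (C1*sin(2^(1/3)*sqrt(3)*a/2) + C2*cos(2^(1/3)*sqrt(3)*a/2))*exp(2^(1/3)*a/2)


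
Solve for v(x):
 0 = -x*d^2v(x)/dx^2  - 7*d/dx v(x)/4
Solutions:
 v(x) = C1 + C2/x^(3/4)


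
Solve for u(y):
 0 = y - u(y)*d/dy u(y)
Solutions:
 u(y) = -sqrt(C1 + y^2)
 u(y) = sqrt(C1 + y^2)


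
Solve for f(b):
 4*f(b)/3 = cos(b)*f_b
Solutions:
 f(b) = C1*(sin(b) + 1)^(2/3)/(sin(b) - 1)^(2/3)


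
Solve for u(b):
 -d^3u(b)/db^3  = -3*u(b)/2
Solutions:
 u(b) = C3*exp(2^(2/3)*3^(1/3)*b/2) + (C1*sin(2^(2/3)*3^(5/6)*b/4) + C2*cos(2^(2/3)*3^(5/6)*b/4))*exp(-2^(2/3)*3^(1/3)*b/4)


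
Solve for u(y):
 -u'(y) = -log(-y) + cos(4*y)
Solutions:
 u(y) = C1 + y*log(-y) - y - sin(4*y)/4


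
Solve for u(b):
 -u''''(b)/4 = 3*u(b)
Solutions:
 u(b) = (C1*sin(3^(1/4)*b) + C2*cos(3^(1/4)*b))*exp(-3^(1/4)*b) + (C3*sin(3^(1/4)*b) + C4*cos(3^(1/4)*b))*exp(3^(1/4)*b)


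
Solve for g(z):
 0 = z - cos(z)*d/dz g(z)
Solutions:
 g(z) = C1 + Integral(z/cos(z), z)


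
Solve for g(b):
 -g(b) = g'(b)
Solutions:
 g(b) = C1*exp(-b)


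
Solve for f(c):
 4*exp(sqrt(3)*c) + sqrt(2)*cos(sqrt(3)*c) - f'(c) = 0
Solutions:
 f(c) = C1 + 4*sqrt(3)*exp(sqrt(3)*c)/3 + sqrt(6)*sin(sqrt(3)*c)/3


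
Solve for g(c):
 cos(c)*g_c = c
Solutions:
 g(c) = C1 + Integral(c/cos(c), c)


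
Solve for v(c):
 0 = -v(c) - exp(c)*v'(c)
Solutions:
 v(c) = C1*exp(exp(-c))


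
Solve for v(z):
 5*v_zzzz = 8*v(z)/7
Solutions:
 v(z) = C1*exp(-70^(3/4)*z/35) + C2*exp(70^(3/4)*z/35) + C3*sin(70^(3/4)*z/35) + C4*cos(70^(3/4)*z/35)


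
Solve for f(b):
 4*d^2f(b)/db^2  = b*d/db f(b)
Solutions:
 f(b) = C1 + C2*erfi(sqrt(2)*b/4)


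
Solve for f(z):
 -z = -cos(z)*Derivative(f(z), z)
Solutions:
 f(z) = C1 + Integral(z/cos(z), z)


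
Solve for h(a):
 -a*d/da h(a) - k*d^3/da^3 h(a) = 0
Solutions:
 h(a) = C1 + Integral(C2*airyai(a*(-1/k)^(1/3)) + C3*airybi(a*(-1/k)^(1/3)), a)


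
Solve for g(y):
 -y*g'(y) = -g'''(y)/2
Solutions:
 g(y) = C1 + Integral(C2*airyai(2^(1/3)*y) + C3*airybi(2^(1/3)*y), y)


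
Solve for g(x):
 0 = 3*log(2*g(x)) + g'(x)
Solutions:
 Integral(1/(log(_y) + log(2)), (_y, g(x)))/3 = C1 - x


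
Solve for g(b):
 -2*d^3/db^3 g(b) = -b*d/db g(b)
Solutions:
 g(b) = C1 + Integral(C2*airyai(2^(2/3)*b/2) + C3*airybi(2^(2/3)*b/2), b)


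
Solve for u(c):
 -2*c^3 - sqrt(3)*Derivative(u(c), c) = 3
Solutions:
 u(c) = C1 - sqrt(3)*c^4/6 - sqrt(3)*c


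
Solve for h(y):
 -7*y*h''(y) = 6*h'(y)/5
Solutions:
 h(y) = C1 + C2*y^(29/35)


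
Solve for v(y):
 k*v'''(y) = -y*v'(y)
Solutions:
 v(y) = C1 + Integral(C2*airyai(y*(-1/k)^(1/3)) + C3*airybi(y*(-1/k)^(1/3)), y)


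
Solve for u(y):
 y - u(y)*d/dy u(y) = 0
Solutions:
 u(y) = -sqrt(C1 + y^2)
 u(y) = sqrt(C1 + y^2)


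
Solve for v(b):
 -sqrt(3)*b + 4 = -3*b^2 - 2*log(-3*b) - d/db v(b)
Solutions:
 v(b) = C1 - b^3 + sqrt(3)*b^2/2 - 2*b*log(-b) + 2*b*(-log(3) - 1)


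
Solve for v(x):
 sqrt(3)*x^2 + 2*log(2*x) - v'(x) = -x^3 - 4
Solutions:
 v(x) = C1 + x^4/4 + sqrt(3)*x^3/3 + 2*x*log(x) + x*log(4) + 2*x


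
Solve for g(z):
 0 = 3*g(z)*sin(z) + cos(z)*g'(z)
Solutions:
 g(z) = C1*cos(z)^3


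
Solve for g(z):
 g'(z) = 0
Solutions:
 g(z) = C1


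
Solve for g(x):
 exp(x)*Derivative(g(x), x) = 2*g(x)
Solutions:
 g(x) = C1*exp(-2*exp(-x))


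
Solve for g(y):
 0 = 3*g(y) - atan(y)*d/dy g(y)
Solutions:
 g(y) = C1*exp(3*Integral(1/atan(y), y))


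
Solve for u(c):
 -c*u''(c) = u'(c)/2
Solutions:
 u(c) = C1 + C2*sqrt(c)


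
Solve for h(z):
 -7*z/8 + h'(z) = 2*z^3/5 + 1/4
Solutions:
 h(z) = C1 + z^4/10 + 7*z^2/16 + z/4


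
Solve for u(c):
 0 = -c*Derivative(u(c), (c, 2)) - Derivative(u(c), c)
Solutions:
 u(c) = C1 + C2*log(c)


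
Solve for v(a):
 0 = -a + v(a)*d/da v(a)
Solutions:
 v(a) = -sqrt(C1 + a^2)
 v(a) = sqrt(C1 + a^2)


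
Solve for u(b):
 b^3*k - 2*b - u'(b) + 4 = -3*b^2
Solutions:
 u(b) = C1 + b^4*k/4 + b^3 - b^2 + 4*b


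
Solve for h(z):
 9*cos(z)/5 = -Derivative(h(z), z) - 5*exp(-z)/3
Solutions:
 h(z) = C1 - 9*sin(z)/5 + 5*exp(-z)/3


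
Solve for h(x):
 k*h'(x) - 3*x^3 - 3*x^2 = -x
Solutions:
 h(x) = C1 + 3*x^4/(4*k) + x^3/k - x^2/(2*k)


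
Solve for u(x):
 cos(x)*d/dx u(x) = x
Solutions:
 u(x) = C1 + Integral(x/cos(x), x)


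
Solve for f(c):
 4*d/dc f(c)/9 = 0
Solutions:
 f(c) = C1


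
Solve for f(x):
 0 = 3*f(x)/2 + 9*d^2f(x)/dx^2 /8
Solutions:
 f(x) = C1*sin(2*sqrt(3)*x/3) + C2*cos(2*sqrt(3)*x/3)


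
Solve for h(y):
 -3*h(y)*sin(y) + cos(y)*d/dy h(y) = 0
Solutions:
 h(y) = C1/cos(y)^3


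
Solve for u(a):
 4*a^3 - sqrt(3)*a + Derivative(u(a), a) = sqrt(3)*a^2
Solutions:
 u(a) = C1 - a^4 + sqrt(3)*a^3/3 + sqrt(3)*a^2/2


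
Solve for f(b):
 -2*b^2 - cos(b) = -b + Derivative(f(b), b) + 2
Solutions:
 f(b) = C1 - 2*b^3/3 + b^2/2 - 2*b - sin(b)


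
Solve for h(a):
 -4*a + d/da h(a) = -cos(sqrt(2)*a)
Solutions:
 h(a) = C1 + 2*a^2 - sqrt(2)*sin(sqrt(2)*a)/2


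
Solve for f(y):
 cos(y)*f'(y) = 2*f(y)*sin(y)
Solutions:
 f(y) = C1/cos(y)^2


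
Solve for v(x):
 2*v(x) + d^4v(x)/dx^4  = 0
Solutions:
 v(x) = (C1*sin(2^(3/4)*x/2) + C2*cos(2^(3/4)*x/2))*exp(-2^(3/4)*x/2) + (C3*sin(2^(3/4)*x/2) + C4*cos(2^(3/4)*x/2))*exp(2^(3/4)*x/2)


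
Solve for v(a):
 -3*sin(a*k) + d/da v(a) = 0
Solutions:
 v(a) = C1 - 3*cos(a*k)/k


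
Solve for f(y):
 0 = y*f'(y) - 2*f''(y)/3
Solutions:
 f(y) = C1 + C2*erfi(sqrt(3)*y/2)


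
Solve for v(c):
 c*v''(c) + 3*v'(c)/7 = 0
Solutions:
 v(c) = C1 + C2*c^(4/7)


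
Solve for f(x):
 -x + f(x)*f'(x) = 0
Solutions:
 f(x) = -sqrt(C1 + x^2)
 f(x) = sqrt(C1 + x^2)


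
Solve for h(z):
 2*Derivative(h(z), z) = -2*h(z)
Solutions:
 h(z) = C1*exp(-z)


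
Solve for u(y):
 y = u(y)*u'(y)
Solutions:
 u(y) = -sqrt(C1 + y^2)
 u(y) = sqrt(C1 + y^2)


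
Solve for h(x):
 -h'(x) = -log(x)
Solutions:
 h(x) = C1 + x*log(x) - x


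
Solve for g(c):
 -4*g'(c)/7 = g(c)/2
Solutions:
 g(c) = C1*exp(-7*c/8)


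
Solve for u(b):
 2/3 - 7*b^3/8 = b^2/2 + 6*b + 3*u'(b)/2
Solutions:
 u(b) = C1 - 7*b^4/48 - b^3/9 - 2*b^2 + 4*b/9


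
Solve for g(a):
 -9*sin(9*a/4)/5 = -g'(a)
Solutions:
 g(a) = C1 - 4*cos(9*a/4)/5


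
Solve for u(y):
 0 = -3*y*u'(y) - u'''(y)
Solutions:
 u(y) = C1 + Integral(C2*airyai(-3^(1/3)*y) + C3*airybi(-3^(1/3)*y), y)


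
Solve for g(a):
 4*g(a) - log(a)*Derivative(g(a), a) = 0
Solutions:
 g(a) = C1*exp(4*li(a))


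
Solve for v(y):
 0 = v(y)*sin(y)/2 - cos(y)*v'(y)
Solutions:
 v(y) = C1/sqrt(cos(y))


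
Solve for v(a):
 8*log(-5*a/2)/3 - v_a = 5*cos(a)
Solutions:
 v(a) = C1 + 8*a*log(-a)/3 - 8*a/3 - 8*a*log(2)/3 + 8*a*log(5)/3 - 5*sin(a)


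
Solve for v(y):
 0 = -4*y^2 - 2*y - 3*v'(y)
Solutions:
 v(y) = C1 - 4*y^3/9 - y^2/3


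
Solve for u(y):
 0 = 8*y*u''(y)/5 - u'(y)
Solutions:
 u(y) = C1 + C2*y^(13/8)


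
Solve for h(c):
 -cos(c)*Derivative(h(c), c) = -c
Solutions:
 h(c) = C1 + Integral(c/cos(c), c)


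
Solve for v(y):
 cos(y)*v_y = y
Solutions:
 v(y) = C1 + Integral(y/cos(y), y)


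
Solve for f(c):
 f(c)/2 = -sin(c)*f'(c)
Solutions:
 f(c) = C1*(cos(c) + 1)^(1/4)/(cos(c) - 1)^(1/4)


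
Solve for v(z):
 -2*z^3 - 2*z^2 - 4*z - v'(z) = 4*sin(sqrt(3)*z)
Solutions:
 v(z) = C1 - z^4/2 - 2*z^3/3 - 2*z^2 + 4*sqrt(3)*cos(sqrt(3)*z)/3


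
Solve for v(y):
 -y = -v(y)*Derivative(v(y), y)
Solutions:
 v(y) = -sqrt(C1 + y^2)
 v(y) = sqrt(C1 + y^2)


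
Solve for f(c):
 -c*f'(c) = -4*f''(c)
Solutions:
 f(c) = C1 + C2*erfi(sqrt(2)*c/4)


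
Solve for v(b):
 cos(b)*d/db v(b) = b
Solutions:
 v(b) = C1 + Integral(b/cos(b), b)


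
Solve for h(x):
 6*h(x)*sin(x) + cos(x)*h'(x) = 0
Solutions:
 h(x) = C1*cos(x)^6


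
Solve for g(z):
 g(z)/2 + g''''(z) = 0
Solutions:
 g(z) = (C1*sin(2^(1/4)*z/2) + C2*cos(2^(1/4)*z/2))*exp(-2^(1/4)*z/2) + (C3*sin(2^(1/4)*z/2) + C4*cos(2^(1/4)*z/2))*exp(2^(1/4)*z/2)


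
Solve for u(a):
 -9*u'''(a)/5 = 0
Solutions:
 u(a) = C1 + C2*a + C3*a^2


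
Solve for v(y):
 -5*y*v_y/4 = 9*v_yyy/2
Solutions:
 v(y) = C1 + Integral(C2*airyai(-60^(1/3)*y/6) + C3*airybi(-60^(1/3)*y/6), y)


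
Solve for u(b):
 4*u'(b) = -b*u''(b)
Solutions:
 u(b) = C1 + C2/b^3


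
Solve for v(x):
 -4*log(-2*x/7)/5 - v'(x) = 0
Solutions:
 v(x) = C1 - 4*x*log(-x)/5 + 4*x*(-log(2) + 1 + log(7))/5


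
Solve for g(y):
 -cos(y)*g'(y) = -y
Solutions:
 g(y) = C1 + Integral(y/cos(y), y)


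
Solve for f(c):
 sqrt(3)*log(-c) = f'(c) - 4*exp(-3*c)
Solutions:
 f(c) = C1 + sqrt(3)*c*log(-c) - sqrt(3)*c - 4*exp(-3*c)/3


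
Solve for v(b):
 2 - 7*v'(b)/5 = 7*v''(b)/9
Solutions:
 v(b) = C1 + C2*exp(-9*b/5) + 10*b/7


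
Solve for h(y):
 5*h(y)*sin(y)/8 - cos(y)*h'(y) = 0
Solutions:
 h(y) = C1/cos(y)^(5/8)


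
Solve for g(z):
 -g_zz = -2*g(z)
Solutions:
 g(z) = C1*exp(-sqrt(2)*z) + C2*exp(sqrt(2)*z)


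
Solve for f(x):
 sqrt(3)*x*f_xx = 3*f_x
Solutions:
 f(x) = C1 + C2*x^(1 + sqrt(3))


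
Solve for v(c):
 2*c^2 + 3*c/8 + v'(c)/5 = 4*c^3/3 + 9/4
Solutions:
 v(c) = C1 + 5*c^4/3 - 10*c^3/3 - 15*c^2/16 + 45*c/4


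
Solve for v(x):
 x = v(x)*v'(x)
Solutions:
 v(x) = -sqrt(C1 + x^2)
 v(x) = sqrt(C1 + x^2)


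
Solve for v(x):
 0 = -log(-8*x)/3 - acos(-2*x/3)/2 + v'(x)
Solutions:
 v(x) = C1 + x*log(-x)/3 + x*acos(-2*x/3)/2 - x/3 + x*log(2) + sqrt(9 - 4*x^2)/4


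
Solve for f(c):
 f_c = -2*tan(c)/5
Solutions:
 f(c) = C1 + 2*log(cos(c))/5


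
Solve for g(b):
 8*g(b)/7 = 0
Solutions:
 g(b) = 0


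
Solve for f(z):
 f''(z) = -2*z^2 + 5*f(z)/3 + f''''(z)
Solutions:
 f(z) = 6*z^2/5 + (C1*sin(3^(3/4)*5^(1/4)*z*sin(atan(sqrt(51)/3)/2)/3) + C2*cos(3^(3/4)*5^(1/4)*z*sin(atan(sqrt(51)/3)/2)/3))*exp(-3^(3/4)*5^(1/4)*z*cos(atan(sqrt(51)/3)/2)/3) + (C3*sin(3^(3/4)*5^(1/4)*z*sin(atan(sqrt(51)/3)/2)/3) + C4*cos(3^(3/4)*5^(1/4)*z*sin(atan(sqrt(51)/3)/2)/3))*exp(3^(3/4)*5^(1/4)*z*cos(atan(sqrt(51)/3)/2)/3) + 36/25


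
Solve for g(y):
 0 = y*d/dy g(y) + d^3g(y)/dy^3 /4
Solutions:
 g(y) = C1 + Integral(C2*airyai(-2^(2/3)*y) + C3*airybi(-2^(2/3)*y), y)


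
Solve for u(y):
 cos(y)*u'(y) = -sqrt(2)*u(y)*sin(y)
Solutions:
 u(y) = C1*cos(y)^(sqrt(2))


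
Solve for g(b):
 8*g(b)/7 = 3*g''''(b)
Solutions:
 g(b) = C1*exp(-42^(3/4)*b/21) + C2*exp(42^(3/4)*b/21) + C3*sin(42^(3/4)*b/21) + C4*cos(42^(3/4)*b/21)


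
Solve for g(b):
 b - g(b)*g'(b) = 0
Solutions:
 g(b) = -sqrt(C1 + b^2)
 g(b) = sqrt(C1 + b^2)


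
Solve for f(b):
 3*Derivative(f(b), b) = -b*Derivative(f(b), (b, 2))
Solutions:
 f(b) = C1 + C2/b^2


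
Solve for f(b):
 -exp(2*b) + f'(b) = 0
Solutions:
 f(b) = C1 + exp(2*b)/2


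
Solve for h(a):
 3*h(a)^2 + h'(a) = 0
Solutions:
 h(a) = 1/(C1 + 3*a)


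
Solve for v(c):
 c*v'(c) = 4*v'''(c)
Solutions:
 v(c) = C1 + Integral(C2*airyai(2^(1/3)*c/2) + C3*airybi(2^(1/3)*c/2), c)


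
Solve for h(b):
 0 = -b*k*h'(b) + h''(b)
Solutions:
 h(b) = Piecewise((-sqrt(2)*sqrt(pi)*C1*erf(sqrt(2)*b*sqrt(-k)/2)/(2*sqrt(-k)) - C2, (k > 0) | (k < 0)), (-C1*b - C2, True))


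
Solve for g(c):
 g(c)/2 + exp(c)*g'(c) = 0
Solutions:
 g(c) = C1*exp(exp(-c)/2)


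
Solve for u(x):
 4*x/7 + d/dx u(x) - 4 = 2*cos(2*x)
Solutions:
 u(x) = C1 - 2*x^2/7 + 4*x + 2*sin(x)*cos(x)


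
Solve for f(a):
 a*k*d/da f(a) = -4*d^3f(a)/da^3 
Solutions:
 f(a) = C1 + Integral(C2*airyai(2^(1/3)*a*(-k)^(1/3)/2) + C3*airybi(2^(1/3)*a*(-k)^(1/3)/2), a)


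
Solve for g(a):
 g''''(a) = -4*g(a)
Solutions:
 g(a) = (C1*sin(a) + C2*cos(a))*exp(-a) + (C3*sin(a) + C4*cos(a))*exp(a)


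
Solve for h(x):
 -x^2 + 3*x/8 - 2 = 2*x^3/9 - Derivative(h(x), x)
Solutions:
 h(x) = C1 + x^4/18 + x^3/3 - 3*x^2/16 + 2*x


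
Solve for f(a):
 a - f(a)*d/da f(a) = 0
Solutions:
 f(a) = -sqrt(C1 + a^2)
 f(a) = sqrt(C1 + a^2)


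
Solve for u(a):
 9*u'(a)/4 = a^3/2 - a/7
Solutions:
 u(a) = C1 + a^4/18 - 2*a^2/63


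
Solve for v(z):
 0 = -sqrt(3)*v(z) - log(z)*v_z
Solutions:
 v(z) = C1*exp(-sqrt(3)*li(z))


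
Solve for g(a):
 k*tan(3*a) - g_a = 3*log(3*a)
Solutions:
 g(a) = C1 - 3*a*log(a) - 3*a*log(3) + 3*a - k*log(cos(3*a))/3


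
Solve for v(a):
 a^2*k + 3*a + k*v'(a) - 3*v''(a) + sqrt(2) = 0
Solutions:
 v(a) = C1 + C2*exp(a*k/3) - a^3/3 - 9*a^2/(2*k) - sqrt(2)*a/k - 27*a/k^2
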